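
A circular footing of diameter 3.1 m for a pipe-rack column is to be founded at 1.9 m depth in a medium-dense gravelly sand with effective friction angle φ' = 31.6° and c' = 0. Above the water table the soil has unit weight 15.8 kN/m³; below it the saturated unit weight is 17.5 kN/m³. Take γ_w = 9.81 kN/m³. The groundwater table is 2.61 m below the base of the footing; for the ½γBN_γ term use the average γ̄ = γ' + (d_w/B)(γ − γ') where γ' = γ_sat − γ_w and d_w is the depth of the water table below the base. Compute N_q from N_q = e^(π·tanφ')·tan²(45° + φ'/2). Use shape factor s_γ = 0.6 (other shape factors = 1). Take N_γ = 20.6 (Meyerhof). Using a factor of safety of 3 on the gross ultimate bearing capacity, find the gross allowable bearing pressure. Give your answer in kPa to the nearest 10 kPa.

N_q = e^(π·tan31.6°)·tan²(60.8°) = 22.12.
q = γ·D_f = 15.8 × 1.9 = 30.02 kPa.
γ' = 7.69 kN/m³; averaging over the depth B below the base, γ̄ = γ' + (d_w/B)(γ − γ') = 14.518 kN/m³.
q·N_q = 30.02 × 22.117 = 663.96 kPa
0.5·γ·B·N_γ·s_γ = 0.5 × 14.518 × 3.1 × 20.6 × 0.6 = 278.14 kPa
q_ult = 663.96 + 278.14 = 942.1 kPa.
q_all = 942.1 / 3 = 314.03 kPa.

q_all ≈ 310 kPa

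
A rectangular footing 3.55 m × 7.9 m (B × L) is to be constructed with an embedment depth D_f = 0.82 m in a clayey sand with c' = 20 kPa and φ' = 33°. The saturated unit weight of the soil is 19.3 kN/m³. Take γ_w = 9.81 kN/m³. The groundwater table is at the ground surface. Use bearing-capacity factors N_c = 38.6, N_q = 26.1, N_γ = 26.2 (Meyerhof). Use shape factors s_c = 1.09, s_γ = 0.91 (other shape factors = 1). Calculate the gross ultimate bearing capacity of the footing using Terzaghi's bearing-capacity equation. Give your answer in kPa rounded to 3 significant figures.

With the water table at the surface the whole profile is submerged: γ' = 19.3 − 9.81 = 9.49 kN/m³, so q = γ'·D_f = 7.7818 kPa; the same γ' applies in the ½γBN_γ term.
q_ult = c·N_c·s_c + q·N_q + 0.5·γ·B·N_γ·s_γ
     = 20 × 38.6 × 1.09 + 7.7818 × 26.1 + 0.5 × 9.49 × 3.55 × 26.2 × 0.91
     = 841.48 + 203.1 + 401.61 = 1446.2 kPa.

q_ult ≈ 1450 kPa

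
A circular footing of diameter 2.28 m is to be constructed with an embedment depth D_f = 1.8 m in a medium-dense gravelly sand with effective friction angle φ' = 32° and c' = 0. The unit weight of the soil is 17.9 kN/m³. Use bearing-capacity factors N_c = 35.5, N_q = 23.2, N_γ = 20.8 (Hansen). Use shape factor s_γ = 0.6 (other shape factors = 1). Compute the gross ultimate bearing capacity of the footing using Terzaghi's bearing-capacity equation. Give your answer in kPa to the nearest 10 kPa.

q = γ·D_f = 17.9 × 1.8 = 32.22 kPa.
q·N_q = 32.22 × 23.2 = 747.5 kPa
0.5·γ·B·N_γ·s_γ = 0.5 × 17.9 × 2.28 × 20.8 × 0.6 = 254.67 kPa
q_ult = 747.5 + 254.67 = 1002.2 kPa.

q_ult ≈ 1000 kPa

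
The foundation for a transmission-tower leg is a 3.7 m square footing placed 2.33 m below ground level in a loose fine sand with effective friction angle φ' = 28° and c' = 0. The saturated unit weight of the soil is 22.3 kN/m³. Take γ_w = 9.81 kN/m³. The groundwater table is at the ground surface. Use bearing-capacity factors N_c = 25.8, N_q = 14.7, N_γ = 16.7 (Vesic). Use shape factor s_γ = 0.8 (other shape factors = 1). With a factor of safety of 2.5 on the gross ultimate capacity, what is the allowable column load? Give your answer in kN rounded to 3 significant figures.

γ' = 22.3 − 9.81 = 12.49 kN/m³ (submerged throughout). q = 12.49 × 2.33 = 29.102 kPa; the same γ' applies in the ½γBN_γ term.
q·N_q = 29.102 × 14.7 = 427.79 kPa
0.5·γ·B·N_γ·s_γ = 0.5 × 12.49 × 3.7 × 16.7 × 0.8 = 308.7 kPa
q_ult = 427.79 + 308.7 = 736.5 kPa.
Gross allowable pressure q_all = 736.5 / 2.5 = 294.6 kPa.
Footing area = 13.69 m², so allowable column load = 294.6 × 13.69 = 4033.1 kN.

P_all ≈ 4030 kN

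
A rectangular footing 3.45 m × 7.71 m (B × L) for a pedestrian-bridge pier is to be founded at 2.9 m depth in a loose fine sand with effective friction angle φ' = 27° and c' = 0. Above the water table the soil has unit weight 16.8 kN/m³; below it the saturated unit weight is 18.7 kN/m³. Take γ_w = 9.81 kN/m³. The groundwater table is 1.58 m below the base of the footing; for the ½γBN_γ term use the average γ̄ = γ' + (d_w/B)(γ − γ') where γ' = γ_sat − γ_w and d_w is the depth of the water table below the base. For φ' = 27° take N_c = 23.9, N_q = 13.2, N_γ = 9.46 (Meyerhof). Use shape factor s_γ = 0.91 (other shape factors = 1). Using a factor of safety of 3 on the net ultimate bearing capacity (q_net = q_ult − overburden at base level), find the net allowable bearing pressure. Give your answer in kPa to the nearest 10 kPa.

Overburden at base level: q = 16.8 × 2.9 = 48.72 kPa.
The water table is 1.58 m below the base (< B = 3.45 m), so the ½γBN_γ term uses γ̄ = γ' + (d_w/B)(γ − γ') = 8.89 + (1.58/3.45)(16.8 − 8.89) = 12.513 kN/m³.
Surcharge term q·N_q = 48.72 × 13.2 = 643.1 kPa; self-weight term 0.5·γ·B·N_γ·s_γ = 0.5 × 12.513 × 3.45 × 9.46 × 0.91 = 185.81 kPa.
q_ult = 643.1 + 185.81 = 828.91 kPa.
q_net = 828.91 − 48.72 = 780.19 kPa.
q_all(net) = 780.19 / 3 = 260.06 kPa.

q_all(net) ≈ 260 kPa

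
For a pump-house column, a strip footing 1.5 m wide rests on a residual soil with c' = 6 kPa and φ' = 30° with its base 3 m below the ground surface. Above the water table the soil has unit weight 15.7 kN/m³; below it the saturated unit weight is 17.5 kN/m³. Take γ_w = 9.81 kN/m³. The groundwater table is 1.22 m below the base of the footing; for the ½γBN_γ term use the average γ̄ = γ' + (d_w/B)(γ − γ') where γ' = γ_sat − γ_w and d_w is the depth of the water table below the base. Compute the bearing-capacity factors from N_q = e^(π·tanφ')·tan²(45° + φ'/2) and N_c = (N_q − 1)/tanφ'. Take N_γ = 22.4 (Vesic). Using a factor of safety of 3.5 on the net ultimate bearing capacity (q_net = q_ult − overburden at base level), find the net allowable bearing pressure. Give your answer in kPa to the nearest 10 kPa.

q_all(net) ≈ 350 kPa

N_q = e^(π·tan30°)·tan²(60°) = 18.4; N_c = (N_q − 1)/tanφ' = 30.14.
Overburden at base level: q = 15.7 × 3 = 47.1 kPa.
The water table is 1.22 m below the base (< B = 1.5 m), so the ½γBN_γ term uses γ̄ = γ' + (d_w/B)(γ − γ') = 7.69 + (1.22/1.5)(15.7 − 7.69) = 14.205 kN/m³.
Cohesion term c·N_c = 6 × 30.14 = 180.84 kPa; surcharge term q·N_q = 47.1 × 18.401 = 866.69 kPa; self-weight term 0.5·γ·B·N_γ = 0.5 × 14.205 × 1.5 × 22.4 = 238.64 kPa.
q_ult = 180.84 + 866.69 + 238.64 = 1286.2 kPa.
q_net = 1286.2 − 47.1 = 1239.1 kPa.
q_all(net) = 1239.1 / 3.5 = 354.02 kPa.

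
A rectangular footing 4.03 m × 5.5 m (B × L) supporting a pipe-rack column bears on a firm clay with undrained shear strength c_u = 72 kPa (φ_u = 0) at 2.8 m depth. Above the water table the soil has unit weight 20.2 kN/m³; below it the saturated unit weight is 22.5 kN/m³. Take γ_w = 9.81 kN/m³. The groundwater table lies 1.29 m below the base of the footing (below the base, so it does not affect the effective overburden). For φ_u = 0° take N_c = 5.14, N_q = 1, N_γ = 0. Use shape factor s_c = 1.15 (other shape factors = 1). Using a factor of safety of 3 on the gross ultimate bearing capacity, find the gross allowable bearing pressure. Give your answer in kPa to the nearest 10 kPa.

Effective surcharge at the founding depth q = γ·D_f = 20.2 × 2.8 = 56.56 kPa.
q_ult = c·N_c·s_c + q·N_q
     = 72 × 5.14 × 1.15 + 56.56 × 1
     = 425.59 + 56.56 = 482.15 kPa.
q_all = 482.15 / 3 = 160.72 kPa.

q_all ≈ 160 kPa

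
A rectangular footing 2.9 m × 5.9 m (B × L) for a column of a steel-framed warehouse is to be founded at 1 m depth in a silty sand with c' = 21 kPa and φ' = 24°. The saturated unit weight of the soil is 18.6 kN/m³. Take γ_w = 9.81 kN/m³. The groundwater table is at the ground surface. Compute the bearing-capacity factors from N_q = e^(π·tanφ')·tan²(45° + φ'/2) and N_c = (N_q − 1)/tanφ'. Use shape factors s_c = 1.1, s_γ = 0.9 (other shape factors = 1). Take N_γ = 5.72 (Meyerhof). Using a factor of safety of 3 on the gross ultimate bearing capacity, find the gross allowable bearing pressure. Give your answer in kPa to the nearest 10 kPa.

q_all ≈ 200 kPa

N_q = e^(π·tan24°)·tan²(57°) = 9.6; N_c = (N_q − 1)/tanφ' = 19.32.
With the water table at the surface the whole profile is submerged: γ' = 18.6 − 9.81 = 8.79 kN/m³, so q = γ'·D_f = 8.79 kPa; the same γ' applies in the ½γBN_γ term.
q_ult = c·N_c·s_c + q·N_q + 0.5·γ·B·N_γ·s_γ
     = 21 × 19.324 × 1.1 + 8.79 × 9.6034 + 0.5 × 8.79 × 2.9 × 5.72 × 0.9
     = 446.37 + 84.414 + 65.614 = 596.4 kPa.
q_all = 596.4 / 3 = 198.8 kPa.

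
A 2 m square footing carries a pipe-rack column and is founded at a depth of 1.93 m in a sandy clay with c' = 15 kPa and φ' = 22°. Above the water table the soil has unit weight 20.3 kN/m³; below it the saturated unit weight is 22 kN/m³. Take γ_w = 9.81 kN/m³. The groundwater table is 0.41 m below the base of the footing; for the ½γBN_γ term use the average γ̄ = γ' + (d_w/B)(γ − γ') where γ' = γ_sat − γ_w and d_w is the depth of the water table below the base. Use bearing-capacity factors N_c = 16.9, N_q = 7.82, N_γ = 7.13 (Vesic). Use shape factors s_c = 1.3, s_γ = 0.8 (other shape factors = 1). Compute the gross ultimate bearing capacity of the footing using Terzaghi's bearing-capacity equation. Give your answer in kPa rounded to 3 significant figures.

q_ult ≈ 715 kPa

Effective surcharge at the founding depth q = γ·D_f = 20.3 × 1.93 = 39.179 kPa.
With d_w = 0.41 m < B, γ̄ = 12.19 + (0.41/2) × (20.3 − 12.19) = 13.853 kN/m³.
q_ult = c·N_c·s_c + q·N_q + 0.5·γ·B·N_γ·s_γ
     = 15 × 16.9 × 1.3 + 39.179 × 7.82 + 0.5 × 13.853 × 2 × 7.13 × 0.8
     = 329.55 + 306.38 + 79.015 = 714.94 kPa.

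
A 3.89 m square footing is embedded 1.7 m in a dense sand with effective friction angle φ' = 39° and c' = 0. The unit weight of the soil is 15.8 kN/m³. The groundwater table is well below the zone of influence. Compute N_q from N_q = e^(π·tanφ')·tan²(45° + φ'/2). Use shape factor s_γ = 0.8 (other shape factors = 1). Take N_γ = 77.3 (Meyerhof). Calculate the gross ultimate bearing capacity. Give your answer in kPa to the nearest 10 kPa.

tan39° = 0.8098, so N_q = e^(π×0.8098)·tan²(64.5°) = 12.731 × 4.395 = 55.96.
Effective surcharge at the founding depth q = γ·D_f = 15.8 × 1.7 = 26.86 kPa.
q_ult = q·N_q + 0.5·γ·B·N_γ·s_γ
     = 26.86 × 55.957 + 0.5 × 15.8 × 3.89 × 77.3 × 0.8
     = 1503 + 1900.4 = 3403.4 kPa.

q_ult ≈ 3400 kPa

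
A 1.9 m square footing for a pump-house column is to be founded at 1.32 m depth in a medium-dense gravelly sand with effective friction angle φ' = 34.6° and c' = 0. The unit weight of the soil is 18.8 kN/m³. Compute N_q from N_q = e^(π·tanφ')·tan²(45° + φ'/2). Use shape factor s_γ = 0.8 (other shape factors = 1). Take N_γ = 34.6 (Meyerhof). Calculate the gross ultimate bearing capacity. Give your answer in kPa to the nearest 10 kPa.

tan34.6° = 0.6899, so N_q = e^(π×0.6899)·tan²(62.3°) = 8.734 × 3.628 = 31.69.
Effective surcharge at the founding depth q = γ·D_f = 18.8 × 1.32 = 24.816 kPa.
q_ult = q·N_q + 0.5·γ·B·N_γ·s_γ
     = 24.816 × 31.687 + 0.5 × 18.8 × 1.9 × 34.6 × 0.8
     = 786.35 + 494.36 = 1280.7 kPa.

q_ult ≈ 1280 kPa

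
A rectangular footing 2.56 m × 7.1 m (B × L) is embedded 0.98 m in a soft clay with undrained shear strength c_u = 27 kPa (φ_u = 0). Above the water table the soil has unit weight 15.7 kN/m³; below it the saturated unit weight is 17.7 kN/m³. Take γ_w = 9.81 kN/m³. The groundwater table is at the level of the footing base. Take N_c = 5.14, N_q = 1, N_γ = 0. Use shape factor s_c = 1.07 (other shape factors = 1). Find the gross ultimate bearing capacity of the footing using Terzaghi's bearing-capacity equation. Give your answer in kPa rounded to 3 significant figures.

q = γ·D_f = 15.7 × 0.98 = 15.386 kPa.
c·N_c·s_c = 27 × 5.14 × 1.07 = 148.49 kPa
q·N_q = 15.386 × 1 = 15.386 kPa
q_ult = 148.49 + 15.386 = 163.88 kPa.

q_ult ≈ 164 kPa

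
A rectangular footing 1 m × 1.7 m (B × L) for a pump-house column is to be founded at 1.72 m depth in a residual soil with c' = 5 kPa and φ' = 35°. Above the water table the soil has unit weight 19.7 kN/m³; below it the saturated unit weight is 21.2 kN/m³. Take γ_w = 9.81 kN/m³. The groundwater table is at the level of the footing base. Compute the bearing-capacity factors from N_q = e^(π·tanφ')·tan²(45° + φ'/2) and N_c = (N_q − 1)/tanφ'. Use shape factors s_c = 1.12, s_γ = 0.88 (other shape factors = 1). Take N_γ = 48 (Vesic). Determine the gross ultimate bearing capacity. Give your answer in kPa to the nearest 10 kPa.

tan35° = 0.7002, so N_q = e^(π×0.7002)·tan²(62.5°) = 9.023 × 3.69 = 33.3.
N_c = (33.3 − 1)/tan35° = 46.12.
Effective surcharge at the founding depth q = γ·D_f = 19.7 × 1.72 = 33.884 kPa.
The water table coincides with the base, so in the self-weight term γ → γ' = 11.39 kN/m³.
q_ult = c·N_c·s_c + q·N_q + 0.5·γ·B·N_γ·s_γ
     = 5 × 46.124 × 1.12 + 33.884 × 33.296 + 0.5 × 11.39 × 1 × 48 × 0.88
     = 258.29 + 1128.2 + 240.56 = 1627.1 kPa.

q_ult ≈ 1630 kPa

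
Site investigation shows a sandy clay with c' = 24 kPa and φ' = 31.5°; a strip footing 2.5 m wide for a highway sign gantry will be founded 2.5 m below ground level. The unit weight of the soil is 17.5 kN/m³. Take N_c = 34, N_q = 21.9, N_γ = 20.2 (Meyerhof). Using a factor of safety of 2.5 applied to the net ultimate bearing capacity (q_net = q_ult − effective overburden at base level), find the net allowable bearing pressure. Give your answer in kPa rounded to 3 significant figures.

q_all(net) ≈ 869 kPa

q = γ·D_f = 17.5 × 2.5 = 43.75 kPa.
c·N_c = 24 × 34 = 816 kPa
q·N_q = 43.75 × 21.9 = 958.12 kPa
0.5·γ·B·N_γ = 0.5 × 17.5 × 2.5 × 20.2 = 441.88 kPa
q_ult = 816 + 958.12 + 441.88 = 2216 kPa.
Net ultimate: q_net = 2216 − 43.75 = 2172.2 kPa.
q_all(net) = 2172.2 / 2.5 = 868.9 kPa.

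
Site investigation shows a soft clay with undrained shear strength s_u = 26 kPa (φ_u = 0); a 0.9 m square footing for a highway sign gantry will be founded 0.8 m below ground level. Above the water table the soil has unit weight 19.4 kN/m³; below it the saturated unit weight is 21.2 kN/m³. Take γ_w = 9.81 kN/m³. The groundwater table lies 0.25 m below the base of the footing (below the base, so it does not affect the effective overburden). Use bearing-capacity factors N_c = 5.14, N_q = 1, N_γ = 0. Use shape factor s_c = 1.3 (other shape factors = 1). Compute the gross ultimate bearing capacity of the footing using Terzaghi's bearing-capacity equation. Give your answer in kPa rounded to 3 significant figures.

Overburden at base level: q = 19.4 × 0.8 = 15.52 kPa.
Cohesion term c·N_c·s_c = 26 × 5.14 × 1.3 = 173.73 kPa; surcharge term q·N_q = 15.52 × 1 = 15.52 kPa.
q_ult = 173.73 + 15.52 = 189.25 kPa.

q_ult ≈ 189 kPa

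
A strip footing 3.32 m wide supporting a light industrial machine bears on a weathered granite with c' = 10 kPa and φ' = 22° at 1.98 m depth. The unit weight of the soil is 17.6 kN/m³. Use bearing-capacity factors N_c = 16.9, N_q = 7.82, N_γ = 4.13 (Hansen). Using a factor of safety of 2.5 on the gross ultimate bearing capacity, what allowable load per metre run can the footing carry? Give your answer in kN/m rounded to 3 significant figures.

q = γ·D_f = 17.6 × 1.98 = 34.848 kPa.
c·N_c = 10 × 16.9 = 169 kPa
q·N_q = 34.848 × 7.82 = 272.51 kPa
0.5·γ·B·N_γ = 0.5 × 17.6 × 3.32 × 4.13 = 120.66 kPa
q_ult = 169 + 272.51 + 120.66 = 562.17 kPa.
Gross allowable pressure q_all = 562.17 / 2.5 = 224.87 kPa.
Allowable wall load = q_all × B = 224.87 × 3.32 = 746.57 kN per metre run.

≈ 747 kN/m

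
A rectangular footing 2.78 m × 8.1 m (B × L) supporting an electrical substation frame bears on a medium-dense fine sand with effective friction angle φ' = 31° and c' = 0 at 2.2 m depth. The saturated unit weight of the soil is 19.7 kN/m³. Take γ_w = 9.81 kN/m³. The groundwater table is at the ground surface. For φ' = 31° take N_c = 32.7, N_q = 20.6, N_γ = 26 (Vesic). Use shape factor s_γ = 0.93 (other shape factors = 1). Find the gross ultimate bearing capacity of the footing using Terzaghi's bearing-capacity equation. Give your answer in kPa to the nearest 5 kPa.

γ' = 19.7 − 9.81 = 9.89 kN/m³ (submerged throughout). q = 9.89 × 2.2 = 21.758 kPa; the same γ' applies in the ½γBN_γ term.
q·N_q = 21.758 × 20.6 = 448.21 kPa
0.5·γ·B·N_γ·s_γ = 0.5 × 9.89 × 2.78 × 26 × 0.93 = 332.4 kPa
q_ult = 448.21 + 332.4 = 780.62 kPa.

q_ult ≈ 780 kPa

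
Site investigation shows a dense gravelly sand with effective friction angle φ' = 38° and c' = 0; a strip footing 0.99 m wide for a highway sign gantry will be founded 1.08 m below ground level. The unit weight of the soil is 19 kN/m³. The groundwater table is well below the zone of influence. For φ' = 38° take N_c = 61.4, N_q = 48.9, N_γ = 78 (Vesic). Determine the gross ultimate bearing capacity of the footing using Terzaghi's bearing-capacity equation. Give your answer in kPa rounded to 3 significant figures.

Overburden at base level: q = 19 × 1.08 = 20.52 kPa.
Surcharge term q·N_q = 20.52 × 48.9 = 1003.4 kPa; self-weight term 0.5·γ·B·N_γ = 0.5 × 19 × 0.99 × 78 = 733.59 kPa.
q_ult = 1003.4 + 733.59 = 1737 kPa.

q_ult ≈ 1740 kPa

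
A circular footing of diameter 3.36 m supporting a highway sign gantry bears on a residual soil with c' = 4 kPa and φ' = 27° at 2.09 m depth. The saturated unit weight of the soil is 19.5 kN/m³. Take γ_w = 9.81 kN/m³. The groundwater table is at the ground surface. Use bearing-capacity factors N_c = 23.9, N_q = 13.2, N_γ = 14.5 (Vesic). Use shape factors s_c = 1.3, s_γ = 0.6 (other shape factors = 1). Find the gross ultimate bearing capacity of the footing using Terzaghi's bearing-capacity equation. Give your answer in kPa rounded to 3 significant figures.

q_ult ≈ 533 kPa

γ' = 19.5 − 9.81 = 9.69 kN/m³ (submerged throughout). q = 9.69 × 2.09 = 20.252 kPa; the same γ' applies in the ½γBN_γ term.
c·N_c·s_c = 4 × 23.9 × 1.3 = 124.28 kPa
q·N_q = 20.252 × 13.2 = 267.33 kPa
0.5·γ·B·N_γ·s_γ = 0.5 × 9.69 × 3.36 × 14.5 × 0.6 = 141.63 kPa
q_ult = 124.28 + 267.33 + 141.63 = 533.24 kPa.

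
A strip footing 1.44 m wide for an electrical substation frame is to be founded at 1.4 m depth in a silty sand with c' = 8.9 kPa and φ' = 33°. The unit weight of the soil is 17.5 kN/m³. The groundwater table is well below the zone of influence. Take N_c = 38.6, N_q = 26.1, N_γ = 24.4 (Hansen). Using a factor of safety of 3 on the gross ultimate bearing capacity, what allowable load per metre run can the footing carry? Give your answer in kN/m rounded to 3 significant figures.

≈ 619 kN/m

Overburden at base level: q = 17.5 × 1.4 = 24.5 kPa.
Cohesion term c·N_c = 8.9 × 38.6 = 343.54 kPa; surcharge term q·N_q = 24.5 × 26.1 = 639.45 kPa; self-weight term 0.5·γ·B·N_γ = 0.5 × 17.5 × 1.44 × 24.4 = 307.44 kPa.
q_ult = 343.54 + 639.45 + 307.44 = 1290.4 kPa.
Gross allowable pressure q_all = 1290.4 / 3 = 430.14 kPa.
Allowable wall load = q_all × B = 430.14 × 1.44 = 619.41 kN per metre run.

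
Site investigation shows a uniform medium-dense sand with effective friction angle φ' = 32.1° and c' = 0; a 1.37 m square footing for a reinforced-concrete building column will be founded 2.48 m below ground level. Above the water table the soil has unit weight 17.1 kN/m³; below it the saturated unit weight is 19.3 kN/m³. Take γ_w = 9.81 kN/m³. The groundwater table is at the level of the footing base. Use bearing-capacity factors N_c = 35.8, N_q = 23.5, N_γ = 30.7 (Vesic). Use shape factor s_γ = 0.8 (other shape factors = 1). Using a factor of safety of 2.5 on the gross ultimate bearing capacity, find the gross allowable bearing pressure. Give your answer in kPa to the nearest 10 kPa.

Effective surcharge at the founding depth q = γ·D_f = 17.1 × 2.48 = 42.408 kPa.
The water table coincides with the base, so in the self-weight term γ → γ' = 9.49 kN/m³.
q_ult = q·N_q + 0.5·γ·B·N_γ·s_γ
     = 42.408 × 23.5 + 0.5 × 9.49 × 1.37 × 30.7 × 0.8
     = 996.59 + 159.66 = 1156.2 kPa.
q_all = 1156.2 / 2.5 = 462.5 kPa.

q_all ≈ 460 kPa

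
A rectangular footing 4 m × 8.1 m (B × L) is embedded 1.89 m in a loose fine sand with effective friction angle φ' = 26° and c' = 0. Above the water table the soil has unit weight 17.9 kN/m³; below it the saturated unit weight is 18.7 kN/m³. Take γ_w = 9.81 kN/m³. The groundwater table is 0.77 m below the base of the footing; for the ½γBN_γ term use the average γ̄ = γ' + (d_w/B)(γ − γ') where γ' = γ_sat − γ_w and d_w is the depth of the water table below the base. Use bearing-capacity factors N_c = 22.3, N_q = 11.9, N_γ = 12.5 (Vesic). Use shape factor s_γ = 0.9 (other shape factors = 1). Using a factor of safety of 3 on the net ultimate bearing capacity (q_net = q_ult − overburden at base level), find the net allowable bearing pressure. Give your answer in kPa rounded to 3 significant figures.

q_all(net) ≈ 203 kPa

Overburden at base level: q = 17.9 × 1.89 = 33.831 kPa.
The water table is 0.77 m below the base (< B = 4 m), so the ½γBN_γ term uses γ̄ = γ' + (d_w/B)(γ − γ') = 8.89 + (0.77/4)(17.9 − 8.89) = 10.624 kN/m³.
Surcharge term q·N_q = 33.831 × 11.9 = 402.59 kPa; self-weight term 0.5·γ·B·N_γ·s_γ = 0.5 × 10.624 × 4 × 12.5 × 0.9 = 239.05 kPa.
q_ult = 402.59 + 239.05 = 641.64 kPa.
q_net = 641.64 − 33.831 = 607.81 kPa.
q_all(net) = 607.81 / 3 = 202.6 kPa.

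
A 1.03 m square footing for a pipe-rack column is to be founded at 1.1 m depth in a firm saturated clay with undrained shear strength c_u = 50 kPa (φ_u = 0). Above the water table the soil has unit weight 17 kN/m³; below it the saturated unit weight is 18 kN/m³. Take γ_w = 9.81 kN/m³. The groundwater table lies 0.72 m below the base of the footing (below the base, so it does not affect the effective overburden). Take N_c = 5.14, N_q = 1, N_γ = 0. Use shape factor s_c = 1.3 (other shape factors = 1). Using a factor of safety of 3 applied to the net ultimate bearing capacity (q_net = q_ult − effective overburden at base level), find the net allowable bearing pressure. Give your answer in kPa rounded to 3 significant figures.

q_all(net) ≈ 111 kPa

Effective surcharge at the founding depth q = γ·D_f = 17 × 1.1 = 18.7 kPa.
q_ult = c·N_c·s_c + q·N_q
     = 50 × 5.14 × 1.3 + 18.7 × 1
     = 334.1 + 18.7 = 352.8 kPa.
Net ultimate: q_net = 352.8 − 18.7 = 334.1 kPa.
q_all(net) = 334.1 / 3 = 111.37 kPa.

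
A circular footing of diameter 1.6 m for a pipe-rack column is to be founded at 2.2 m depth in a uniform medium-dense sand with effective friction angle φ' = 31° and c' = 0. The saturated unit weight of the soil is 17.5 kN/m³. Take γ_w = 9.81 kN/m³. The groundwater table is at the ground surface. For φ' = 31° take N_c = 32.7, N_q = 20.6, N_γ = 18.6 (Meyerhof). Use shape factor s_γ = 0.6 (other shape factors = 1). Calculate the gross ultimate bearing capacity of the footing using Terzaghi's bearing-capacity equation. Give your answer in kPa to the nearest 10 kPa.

γ' = 17.5 − 9.81 = 7.69 kN/m³ (submerged throughout). q = 7.69 × 2.2 = 16.918 kPa; the same γ' applies in the ½γBN_γ term.
q·N_q = 16.918 × 20.6 = 348.51 kPa
0.5·γ·B·N_γ·s_γ = 0.5 × 7.69 × 1.6 × 18.6 × 0.6 = 68.656 kPa
q_ult = 348.51 + 68.656 = 417.17 kPa.

q_ult ≈ 420 kPa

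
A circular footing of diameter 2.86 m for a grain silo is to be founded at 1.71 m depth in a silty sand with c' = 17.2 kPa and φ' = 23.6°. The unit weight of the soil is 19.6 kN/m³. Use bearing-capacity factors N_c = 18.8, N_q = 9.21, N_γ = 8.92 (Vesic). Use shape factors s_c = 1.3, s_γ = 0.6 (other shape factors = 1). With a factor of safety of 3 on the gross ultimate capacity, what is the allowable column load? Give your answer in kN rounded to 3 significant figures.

Effective surcharge at the founding depth q = γ·D_f = 19.6 × 1.71 = 33.516 kPa.
q_ult = c·N_c·s_c + q·N_q + 0.5·γ·B·N_γ·s_γ
     = 17.2 × 18.8 × 1.3 + 33.516 × 9.21 + 0.5 × 19.6 × 2.86 × 8.92 × 0.6
     = 420.37 + 308.68 + 150.01 = 879.06 kPa.
Gross allowable pressure q_all = 879.06 / 3 = 293.02 kPa.
Footing area = 6.4242 m², so allowable column load = 293.02 × 6.4242 = 1882.4 kN.

P_all ≈ 1880 kN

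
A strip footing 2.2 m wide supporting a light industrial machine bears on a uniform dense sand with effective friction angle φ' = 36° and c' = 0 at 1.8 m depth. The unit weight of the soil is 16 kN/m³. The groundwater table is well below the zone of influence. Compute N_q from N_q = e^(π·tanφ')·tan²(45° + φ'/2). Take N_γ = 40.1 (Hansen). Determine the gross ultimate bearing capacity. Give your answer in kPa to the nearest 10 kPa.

q_ult ≈ 1790 kPa

tan36° = 0.7265, so N_q = e^(π×0.7265)·tan²(63°) = 9.801 × 3.852 = 37.75.
Overburden at base level: q = 16 × 1.8 = 28.8 kPa.
Surcharge term q·N_q = 28.8 × 37.752 = 1087.3 kPa; self-weight term 0.5·γ·B·N_γ = 0.5 × 16 × 2.2 × 40.1 = 705.76 kPa.
q_ult = 1087.3 + 705.76 = 1793 kPa.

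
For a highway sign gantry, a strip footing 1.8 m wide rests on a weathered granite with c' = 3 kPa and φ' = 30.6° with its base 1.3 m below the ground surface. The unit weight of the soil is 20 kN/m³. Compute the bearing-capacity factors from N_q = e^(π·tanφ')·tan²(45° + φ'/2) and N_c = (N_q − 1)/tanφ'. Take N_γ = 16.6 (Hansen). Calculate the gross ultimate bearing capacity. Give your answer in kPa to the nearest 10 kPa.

q_ult ≈ 910 kPa

tan30.6° = 0.5914, so N_q = e^(π×0.5914)·tan²(60.3°) = 6.41 × 3.074 = 19.7.
N_c = (19.7 − 1)/tan30.6° = 31.63.
Overburden at base level: q = 20 × 1.3 = 26 kPa.
Cohesion term c·N_c = 3 × 31.626 = 94.878 kPa; surcharge term q·N_q = 26 × 19.704 = 512.29 kPa; self-weight term 0.5·γ·B·N_γ = 0.5 × 20 × 1.8 × 16.6 = 298.8 kPa.
q_ult = 94.878 + 512.29 + 298.8 = 905.97 kPa.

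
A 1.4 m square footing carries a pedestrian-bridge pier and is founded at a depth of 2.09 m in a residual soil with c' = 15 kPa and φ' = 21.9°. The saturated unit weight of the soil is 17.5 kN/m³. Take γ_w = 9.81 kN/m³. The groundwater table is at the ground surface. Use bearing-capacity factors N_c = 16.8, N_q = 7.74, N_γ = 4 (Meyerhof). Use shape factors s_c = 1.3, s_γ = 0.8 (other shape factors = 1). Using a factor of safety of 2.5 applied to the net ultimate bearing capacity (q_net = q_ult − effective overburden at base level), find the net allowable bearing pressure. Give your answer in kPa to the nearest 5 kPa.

Water table at ground surface, so effective unit weight γ' = 17.5 − 9.81 = 7.69 kN/m³ is used throughout; overburden q = 7.69 × 2.09 = 16.072 kPa; the same γ' applies in the ½γBN_γ term.
Cohesion term c·N_c·s_c = 15 × 16.8 × 1.3 = 327.6 kPa; surcharge term q·N_q = 16.072 × 7.74 = 124.4 kPa; self-weight term 0.5·γ·B·N_γ·s_γ = 0.5 × 7.69 × 1.4 × 4 × 0.8 = 17.226 kPa.
q_ult = 327.6 + 124.4 + 17.226 = 469.22 kPa.
Net ultimate: q_net = 469.22 − 16.072 = 453.15 kPa.
q_all(net) = 453.15 / 2.5 = 181.26 kPa.

q_all(net) ≈ 180 kPa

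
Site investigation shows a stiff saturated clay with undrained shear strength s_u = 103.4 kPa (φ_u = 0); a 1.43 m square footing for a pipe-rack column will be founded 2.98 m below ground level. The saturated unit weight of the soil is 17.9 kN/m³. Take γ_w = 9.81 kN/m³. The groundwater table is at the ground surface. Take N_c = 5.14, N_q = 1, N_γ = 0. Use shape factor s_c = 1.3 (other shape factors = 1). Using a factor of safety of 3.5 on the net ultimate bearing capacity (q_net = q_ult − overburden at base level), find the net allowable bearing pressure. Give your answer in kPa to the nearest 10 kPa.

q_all(net) ≈ 200 kPa

With the water table at the surface the whole profile is submerged: γ' = 17.9 − 9.81 = 8.09 kN/m³, so q = γ'·D_f = 24.108 kPa.
q_ult = c·N_c·s_c + q·N_q
     = 103.4 × 5.14 × 1.3 + 24.108 × 1
     = 690.92 + 24.108 = 715.03 kPa.
q_net = 715.03 − 24.108 = 690.92 kPa.
q_all(net) = 690.92 / 3.5 = 197.41 kPa.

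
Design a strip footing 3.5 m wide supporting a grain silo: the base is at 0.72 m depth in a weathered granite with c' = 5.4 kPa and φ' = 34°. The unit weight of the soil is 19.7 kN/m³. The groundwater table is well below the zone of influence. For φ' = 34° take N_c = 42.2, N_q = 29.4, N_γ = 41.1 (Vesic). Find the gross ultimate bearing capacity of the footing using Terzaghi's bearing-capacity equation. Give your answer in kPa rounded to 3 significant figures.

q = γ·D_f = 19.7 × 0.72 = 14.184 kPa.
c·N_c = 5.4 × 42.2 = 227.88 kPa
q·N_q = 14.184 × 29.4 = 417.01 kPa
0.5·γ·B·N_γ = 0.5 × 19.7 × 3.5 × 41.1 = 1416.9 kPa
q_ult = 227.88 + 417.01 + 1416.9 = 2061.8 kPa.

q_ult ≈ 2060 kPa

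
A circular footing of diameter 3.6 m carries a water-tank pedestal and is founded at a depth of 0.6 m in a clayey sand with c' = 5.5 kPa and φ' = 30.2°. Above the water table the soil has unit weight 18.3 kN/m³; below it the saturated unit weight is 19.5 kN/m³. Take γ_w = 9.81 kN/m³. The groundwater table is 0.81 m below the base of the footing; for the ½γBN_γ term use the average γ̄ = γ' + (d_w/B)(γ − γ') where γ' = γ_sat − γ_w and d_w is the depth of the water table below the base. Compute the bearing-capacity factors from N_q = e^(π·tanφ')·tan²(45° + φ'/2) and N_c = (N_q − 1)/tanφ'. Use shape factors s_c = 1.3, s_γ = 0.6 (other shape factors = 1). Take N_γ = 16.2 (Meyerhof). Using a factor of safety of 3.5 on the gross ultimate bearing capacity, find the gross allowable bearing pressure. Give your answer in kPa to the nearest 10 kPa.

q_all ≈ 180 kPa

N_q = e^(π·tan30.2°)·tan²(60.1°) = 18.82; N_c = (N_q − 1)/tanφ' = 30.62.
Overburden at base level: q = 18.3 × 0.6 = 10.98 kPa.
The water table is 0.81 m below the base (< B = 3.6 m), so the ½γBN_γ term uses γ̄ = γ' + (d_w/B)(γ − γ') = 9.69 + (0.81/3.6)(18.3 − 9.69) = 11.627 kN/m³.
Cohesion term c·N_c·s_c = 5.5 × 30.625 × 1.3 = 218.97 kPa; surcharge term q·N_q = 10.98 × 18.824 = 206.69 kPa; self-weight term 0.5·γ·B·N_γ·s_γ = 0.5 × 11.627 × 3.6 × 16.2 × 0.6 = 203.43 kPa.
q_ult = 218.97 + 206.69 + 203.43 = 629.08 kPa.
q_all = 629.08 / 3.5 = 179.74 kPa.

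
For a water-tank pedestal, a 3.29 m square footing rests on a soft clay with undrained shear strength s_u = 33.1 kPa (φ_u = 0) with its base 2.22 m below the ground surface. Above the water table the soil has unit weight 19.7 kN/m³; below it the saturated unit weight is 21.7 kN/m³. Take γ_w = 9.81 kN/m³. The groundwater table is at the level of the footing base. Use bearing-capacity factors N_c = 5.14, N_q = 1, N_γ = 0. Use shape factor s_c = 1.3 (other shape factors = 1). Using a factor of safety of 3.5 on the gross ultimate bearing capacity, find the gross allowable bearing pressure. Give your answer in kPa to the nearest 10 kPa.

q = γ·D_f = 19.7 × 2.22 = 43.734 kPa.
c·N_c·s_c = 33.1 × 5.14 × 1.3 = 221.17 kPa
q·N_q = 43.734 × 1 = 43.734 kPa
q_ult = 221.17 + 43.734 = 264.91 kPa.
q_all = 264.91 / 3.5 = 75.688 kPa.

q_all ≈ 80 kPa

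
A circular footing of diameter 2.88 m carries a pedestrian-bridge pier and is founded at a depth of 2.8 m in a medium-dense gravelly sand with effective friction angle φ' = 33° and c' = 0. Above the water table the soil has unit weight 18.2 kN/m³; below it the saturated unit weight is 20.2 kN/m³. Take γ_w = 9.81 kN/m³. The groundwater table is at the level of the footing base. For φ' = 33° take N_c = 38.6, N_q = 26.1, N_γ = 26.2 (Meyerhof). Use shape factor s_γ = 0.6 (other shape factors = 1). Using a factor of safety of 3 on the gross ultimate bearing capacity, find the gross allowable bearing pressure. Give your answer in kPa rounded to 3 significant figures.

q_all ≈ 522 kPa

Effective surcharge at the founding depth q = γ·D_f = 18.2 × 2.8 = 50.96 kPa.
The water table coincides with the base, so in the self-weight term γ → γ' = 10.39 kN/m³.
q_ult = q·N_q + 0.5·γ·B·N_γ·s_γ
     = 50.96 × 26.1 + 0.5 × 10.39 × 2.88 × 26.2 × 0.6
     = 1330.1 + 235.2 = 1565.3 kPa.
q_all = 1565.3 / 3 = 521.75 kPa.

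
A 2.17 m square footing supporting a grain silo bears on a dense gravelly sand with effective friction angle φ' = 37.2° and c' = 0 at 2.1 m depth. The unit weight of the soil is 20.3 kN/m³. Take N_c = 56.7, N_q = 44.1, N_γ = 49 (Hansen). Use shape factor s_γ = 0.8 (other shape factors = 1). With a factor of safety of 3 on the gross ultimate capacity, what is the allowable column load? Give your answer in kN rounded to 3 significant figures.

q = γ·D_f = 20.3 × 2.1 = 42.63 kPa.
q·N_q = 42.63 × 44.1 = 1880 kPa
0.5·γ·B·N_γ·s_γ = 0.5 × 20.3 × 2.17 × 49 × 0.8 = 863.4 kPa
q_ult = 1880 + 863.4 = 2743.4 kPa.
Gross allowable pressure q_all = 2743.4 / 3 = 914.46 kPa.
Footing area = 4.7089 m², so allowable column load = 914.46 × 4.7089 = 4306.1 kN.

P_all ≈ 4310 kN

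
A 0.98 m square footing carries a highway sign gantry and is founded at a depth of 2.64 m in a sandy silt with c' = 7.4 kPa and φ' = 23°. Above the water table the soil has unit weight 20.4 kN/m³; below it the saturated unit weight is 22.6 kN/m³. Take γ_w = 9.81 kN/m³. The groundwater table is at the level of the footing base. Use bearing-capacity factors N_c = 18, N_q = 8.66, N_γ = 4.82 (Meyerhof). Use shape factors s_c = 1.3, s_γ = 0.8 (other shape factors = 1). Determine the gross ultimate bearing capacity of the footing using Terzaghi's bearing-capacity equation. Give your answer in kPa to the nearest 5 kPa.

Effective surcharge at the founding depth q = γ·D_f = 20.4 × 2.64 = 53.856 kPa.
The water table coincides with the base, so in the self-weight term γ → γ' = 12.79 kN/m³.
q_ult = c·N_c·s_c + q·N_q + 0.5·γ·B·N_γ·s_γ
     = 7.4 × 18 × 1.3 + 53.856 × 8.66 + 0.5 × 12.79 × 0.98 × 4.82 × 0.8
     = 173.16 + 466.39 + 24.166 = 663.72 kPa.

q_ult ≈ 665 kPa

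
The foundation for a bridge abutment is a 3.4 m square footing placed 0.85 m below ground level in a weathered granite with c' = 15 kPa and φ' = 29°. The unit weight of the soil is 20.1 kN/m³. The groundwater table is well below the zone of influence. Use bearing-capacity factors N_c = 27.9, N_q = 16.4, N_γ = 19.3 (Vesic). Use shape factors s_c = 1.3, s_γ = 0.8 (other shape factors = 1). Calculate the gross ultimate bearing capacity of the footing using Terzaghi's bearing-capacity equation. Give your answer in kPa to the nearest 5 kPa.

Effective surcharge at the founding depth q = γ·D_f = 20.1 × 0.85 = 17.085 kPa.
q_ult = c·N_c·s_c + q·N_q + 0.5·γ·B·N_γ·s_γ
     = 15 × 27.9 × 1.3 + 17.085 × 16.4 + 0.5 × 20.1 × 3.4 × 19.3 × 0.8
     = 544.05 + 280.19 + 527.58 = 1351.8 kPa.

q_ult ≈ 1350 kPa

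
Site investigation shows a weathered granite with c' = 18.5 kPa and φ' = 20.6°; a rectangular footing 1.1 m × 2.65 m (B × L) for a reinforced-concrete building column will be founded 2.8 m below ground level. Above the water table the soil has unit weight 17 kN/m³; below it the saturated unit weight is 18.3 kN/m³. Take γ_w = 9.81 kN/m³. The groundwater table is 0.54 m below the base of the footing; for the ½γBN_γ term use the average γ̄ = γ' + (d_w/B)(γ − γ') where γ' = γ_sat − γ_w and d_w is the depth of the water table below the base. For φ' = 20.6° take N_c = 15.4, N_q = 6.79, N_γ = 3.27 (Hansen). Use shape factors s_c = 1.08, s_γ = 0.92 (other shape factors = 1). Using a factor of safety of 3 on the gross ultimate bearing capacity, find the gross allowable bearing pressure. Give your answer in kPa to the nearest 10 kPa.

q_all ≈ 220 kPa

Effective surcharge at the founding depth q = γ·D_f = 17 × 2.8 = 47.6 kPa.
With d_w = 0.54 m < B, γ̄ = 8.49 + (0.54/1.1) × (17 − 8.49) = 12.668 kN/m³.
q_ult = c·N_c·s_c + q·N_q + 0.5·γ·B·N_γ·s_γ
     = 18.5 × 15.4 × 1.08 + 47.6 × 6.79 + 0.5 × 12.668 × 1.1 × 3.27 × 0.92
     = 307.69 + 323.2 + 20.96 = 651.86 kPa.
q_all = 651.86 / 3 = 217.29 kPa.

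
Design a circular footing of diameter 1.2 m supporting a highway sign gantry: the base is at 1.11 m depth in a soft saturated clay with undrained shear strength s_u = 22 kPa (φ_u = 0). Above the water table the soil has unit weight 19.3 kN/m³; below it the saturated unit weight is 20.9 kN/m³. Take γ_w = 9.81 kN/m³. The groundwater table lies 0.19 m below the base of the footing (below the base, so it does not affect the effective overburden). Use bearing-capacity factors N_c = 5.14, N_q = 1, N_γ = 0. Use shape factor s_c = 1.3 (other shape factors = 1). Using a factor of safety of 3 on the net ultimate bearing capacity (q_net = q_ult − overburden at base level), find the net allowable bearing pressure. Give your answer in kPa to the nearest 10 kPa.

q_all(net) ≈ 50 kPa

Overburden at base level: q = 19.3 × 1.11 = 21.423 kPa.
Cohesion term c·N_c·s_c = 22 × 5.14 × 1.3 = 147 kPa; surcharge term q·N_q = 21.423 × 1 = 21.423 kPa.
q_ult = 147 + 21.423 = 168.43 kPa.
q_net = 168.43 − 21.423 = 147 kPa.
q_all(net) = 147 / 3 = 49.001 kPa.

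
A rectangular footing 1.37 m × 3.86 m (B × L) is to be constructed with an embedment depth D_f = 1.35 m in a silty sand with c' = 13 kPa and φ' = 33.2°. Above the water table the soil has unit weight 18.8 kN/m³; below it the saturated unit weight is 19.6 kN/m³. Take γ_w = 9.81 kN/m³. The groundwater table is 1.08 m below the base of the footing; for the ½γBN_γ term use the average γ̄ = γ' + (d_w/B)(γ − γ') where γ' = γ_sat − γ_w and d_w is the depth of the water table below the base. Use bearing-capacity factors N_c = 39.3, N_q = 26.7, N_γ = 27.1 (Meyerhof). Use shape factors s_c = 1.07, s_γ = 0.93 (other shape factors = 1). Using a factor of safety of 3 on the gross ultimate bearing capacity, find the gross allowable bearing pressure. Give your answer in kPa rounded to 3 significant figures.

q = γ·D_f = 18.8 × 1.35 = 25.38 kPa.
γ' = 9.79 kN/m³; averaging over the depth B below the base, γ̄ = γ' + (d_w/B)(γ − γ') = 16.893 kN/m³.
c·N_c·s_c = 13 × 39.3 × 1.07 = 546.66 kPa
q·N_q = 25.38 × 26.7 = 677.65 kPa
0.5·γ·B·N_γ·s_γ = 0.5 × 16.893 × 1.37 × 27.1 × 0.93 = 291.64 kPa
q_ult = 546.66 + 677.65 + 291.64 = 1515.9 kPa.
q_all = 1515.9 / 3 = 505.32 kPa.

q_all ≈ 505 kPa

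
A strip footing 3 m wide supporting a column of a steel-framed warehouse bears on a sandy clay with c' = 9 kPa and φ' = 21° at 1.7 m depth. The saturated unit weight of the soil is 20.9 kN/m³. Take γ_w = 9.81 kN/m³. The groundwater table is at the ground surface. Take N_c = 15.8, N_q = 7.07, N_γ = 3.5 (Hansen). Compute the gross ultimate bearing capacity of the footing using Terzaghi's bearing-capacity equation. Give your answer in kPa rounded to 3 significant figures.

γ' = 20.9 − 9.81 = 11.09 kN/m³ (submerged throughout). q = 11.09 × 1.7 = 18.853 kPa; the same γ' applies in the ½γBN_γ term.
c·N_c = 9 × 15.8 = 142.2 kPa
q·N_q = 18.853 × 7.07 = 133.29 kPa
0.5·γ·B·N_γ = 0.5 × 11.09 × 3 × 3.5 = 58.222 kPa
q_ult = 142.2 + 133.29 + 58.222 = 333.71 kPa.

q_ult ≈ 334 kPa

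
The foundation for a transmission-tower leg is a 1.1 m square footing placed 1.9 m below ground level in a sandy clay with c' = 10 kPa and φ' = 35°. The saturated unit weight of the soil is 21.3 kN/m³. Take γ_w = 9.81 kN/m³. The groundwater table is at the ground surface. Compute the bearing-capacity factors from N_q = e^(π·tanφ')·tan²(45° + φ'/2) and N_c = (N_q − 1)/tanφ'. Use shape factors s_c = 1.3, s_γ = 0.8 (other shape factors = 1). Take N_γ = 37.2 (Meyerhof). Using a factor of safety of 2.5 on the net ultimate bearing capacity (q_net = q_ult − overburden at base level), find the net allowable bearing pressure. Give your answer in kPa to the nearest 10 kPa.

N_q = e^(π·tan35°)·tan²(62.5°) = 33.3; N_c = (N_q − 1)/tanφ' = 46.12.
γ' = 21.3 − 9.81 = 11.49 kN/m³ (submerged throughout). q = 11.49 × 1.9 = 21.831 kPa; the same γ' applies in the ½γBN_γ term.
c·N_c·s_c = 10 × 46.124 × 1.3 = 599.61 kPa
q·N_q = 21.831 × 33.296 = 726.89 kPa
0.5·γ·B·N_γ·s_γ = 0.5 × 11.49 × 1.1 × 37.2 × 0.8 = 188.07 kPa
q_ult = 599.61 + 726.89 + 188.07 = 1514.6 kPa.
q_net = 1514.6 − 21.831 = 1492.7 kPa.
q_all(net) = 1492.7 / 2.5 = 597.09 kPa.

q_all(net) ≈ 600 kPa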